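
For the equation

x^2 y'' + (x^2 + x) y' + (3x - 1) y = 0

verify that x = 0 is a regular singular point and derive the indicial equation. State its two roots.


Divide by x^2 to reach normal form y'' + P_1(x) y' + P_2(x) y = 0 with P_1(x) = 1 + 1/x and P_2(x) = 3/x - 1/x^2.
x = 0 is a singular point because the y'-coefficient 1 + 1/x has a pole at x = 0 and the y-coefficient 3/x - 1/x^2 has a pole at x = 0.
It is a regular singular point because x P_1(x) = p(x) = x + 1 and x^2 P_2(x) = q(x) = 3x - 1 are polynomials, hence analytic at x = 0.
p(0) = 1,  q(0) = -1.
Indicial equation: r(r-1) + p(0) r + q(0) = 0, i.e. r^2 + (p(0) - 1) r + q(0) = 0, i.e. r^2 - 1 = 0.
Discriminant: (0)^2 - 4(-1) = 4, so r = (0 ± 2)/2.
Solving: r_1 = 1, r_2 = -1.

indicial: r^2 - 1 = 0; roots r_1 = 1, r_2 = -1


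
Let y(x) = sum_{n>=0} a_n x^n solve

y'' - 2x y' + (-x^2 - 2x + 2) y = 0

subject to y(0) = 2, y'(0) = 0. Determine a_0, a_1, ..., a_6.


Ansatz: y(x) = sum_{n>=0} a_n x^n, so y'(x) = sum_{n>=1} n a_n x^(n-1) and y''(x) = sum_{n>=2} n(n-1) a_n x^(n-2).
Substitute into P(x) y'' + Q(x) y' + R(x) y = 0 with P(x) = 1, Q(x) = -2x, R(x) = -x^2 - 2x + 2, and match powers of x.
Initial conditions: a_0 = 2, a_1 = 0.
Setting the coefficient of each power of x to zero and solving order by order (substituting the coefficients already found):
  x^0: 2 a_2 + 2 a_0 = 0  ->  2 a_2 = -2 a_0 = -4  ->  a_2 = -2
  x^1: 6 a_3 - 2 a_0 = 0  ->  6 a_3 = 2 a_0 = 4  ->  a_3 = 2/3
  x^2: 12 a_4 - 2 a_2 - 2 a_1 - a_0 = 0  ->  12 a_4 = 2 a_2 + 2 a_1 + a_0 = -2  ->  a_4 = -1/6
  x^3: 20 a_5 - 4 a_3 - 2 a_2 - a_1 = 0  ->  20 a_5 = 4 a_3 + 2 a_2 + a_1 = -4/3  ->  a_5 = -1/15
  x^4: 30 a_6 - 6 a_4 - 2 a_3 - a_2 = 0  ->  30 a_6 = 6 a_4 + 2 a_3 + a_2 = -5/3  ->  a_6 = -1/18
Truncated series: y(x) = 2 - 2 x^2 + (2/3) x^3 - (1/6) x^4 - (1/15) x^5 - (1/18) x^6 + O(x^7).

a_0 = 2; a_1 = 0; a_2 = -2; a_3 = 2/3; a_4 = -1/6; a_5 = -1/15; a_6 = -1/18


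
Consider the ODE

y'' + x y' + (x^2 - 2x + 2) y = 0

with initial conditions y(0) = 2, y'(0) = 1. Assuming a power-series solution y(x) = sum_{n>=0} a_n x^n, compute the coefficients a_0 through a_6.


Ansatz: y(x) = sum_{n>=0} a_n x^n, so y'(x) = sum_{n>=1} n a_n x^(n-1) and y''(x) = sum_{n>=2} n(n-1) a_n x^(n-2).
Substitute into P(x) y'' + Q(x) y' + R(x) y = 0 with P(x) = 1, Q(x) = x, R(x) = x^2 - 2x + 2, and match powers of x.
Initial conditions: a_0 = 2, a_1 = 1.
Setting the coefficient of each power of x to zero and solving order by order (substituting the coefficients already found):
  x^0: 2 a_2 + 2 a_0 = 0  ->  2 a_2 = -2 a_0 = -4  ->  a_2 = -2
  x^1: 6 a_3 + 3 a_1 - 2 a_0 = 0  ->  6 a_3 = -3 a_1 + 2 a_0 = 1  ->  a_3 = 1/6
  x^2: 12 a_4 + 4 a_2 - 2 a_1 + a_0 = 0  ->  12 a_4 = -4 a_2 + 2 a_1 - a_0 = 8  ->  a_4 = 2/3
  x^3: 20 a_5 + 5 a_3 - 2 a_2 + a_1 = 0  ->  20 a_5 = -5 a_3 + 2 a_2 - a_1 = -35/6  ->  a_5 = -7/24
  x^4: 30 a_6 + 6 a_4 - 2 a_3 + a_2 = 0  ->  30 a_6 = -6 a_4 + 2 a_3 - a_2 = -5/3  ->  a_6 = -1/18
Truncated series: y(x) = 2 + x - 2 x^2 + (1/6) x^3 + (2/3) x^4 - (7/24) x^5 - (1/18) x^6 + O(x^7).

a_0 = 2; a_1 = 1; a_2 = -2; a_3 = 1/6; a_4 = 2/3; a_5 = -7/24; a_6 = -1/18


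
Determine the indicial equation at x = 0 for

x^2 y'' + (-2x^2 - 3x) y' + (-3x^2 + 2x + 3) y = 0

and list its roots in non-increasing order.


Divide by x^2 to reach normal form y'' + P_1(x) y' + P_2(x) y = 0 with P_1(x) = -2 - 3/x and P_2(x) = -3 + 2/x + 3/x^2.
x = 0 is a singular point because the y'-coefficient -2 - 3/x has a pole at x = 0 and the y-coefficient -3 + 2/x + 3/x^2 has a pole at x = 0.
It is a regular singular point because x P_1(x) = p(x) = -2x - 3 and x^2 P_2(x) = q(x) = -3x^2 + 2x + 3 are polynomials, hence analytic at x = 0.
p(0) = -3,  q(0) = 3.
Indicial equation: r(r-1) + p(0) r + q(0) = 0, i.e. r^2 + (p(0) - 1) r + q(0) = 0, i.e. r^2 - 4 r + 3 = 0.
Discriminant: (-4)^2 - 4(3) = 4, so r = (4 ± 2)/2.
Solving: r_1 = 3, r_2 = 1.

indicial: r^2 - 4 r + 3 = 0; roots r_1 = 3, r_2 = 1


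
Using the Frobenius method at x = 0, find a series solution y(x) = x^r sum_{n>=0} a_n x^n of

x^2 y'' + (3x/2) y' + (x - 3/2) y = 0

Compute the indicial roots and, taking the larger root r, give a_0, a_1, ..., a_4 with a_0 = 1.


Write in Frobenius form y'' + (p(x)/x) y' + (q(x)/x^2) y = 0:
  p(x) = 3/2,  q(x) = x - 3/2.
Indicial equation: r(r-1) + (3/2) r + (-3/2) = 0 -> roots r_1 = 1, r_2 = -3/2.
Take r = r_1 = 1. Let y(x) = x^r sum_{n>=0} a_n x^n with a_0 = 1.
Substitute y = x^r sum a_n x^n and match x^{r+n}. The recurrence is
  D(n) a_n + 1 a_{n-1} = 0,  where D(n) = (r+n)(r+n-1) + (3/2)(r+n) + (-3/2).
  a_n = -1 / D(n) * a_{n-1}.
Since the indicial polynomial factors as (r - r_1)(r - r_2), D(n) = (r_1 + n - r_1)(r_1 + n - r_2) = n(n + 5/2).
Evaluating step by step (a_0 = 1):
  n = 1: D(1) = 1(1 + 5/2) = 7/2; numerator = -1(1) = -1; a_1 = (-1)/(7/2) = -2/7
  n = 2: D(2) = 2(2 + 5/2) = 9; numerator = -1(-2/7) = 2/7; a_2 = (2/7)/(9) = 2/63
  n = 3: D(3) = 3(3 + 5/2) = 33/2; numerator = -1(2/63) = -2/63; a_3 = (-2/63)/(33/2) = -4/2079
  n = 4: D(4) = 4(4 + 5/2) = 26; numerator = -1(-4/2079) = 4/2079; a_4 = (4/2079)/(26) = 2/27027

r = 1; a_0 = 1; a_1 = -2/7; a_2 = 2/63; a_3 = -4/2079; a_4 = 2/27027


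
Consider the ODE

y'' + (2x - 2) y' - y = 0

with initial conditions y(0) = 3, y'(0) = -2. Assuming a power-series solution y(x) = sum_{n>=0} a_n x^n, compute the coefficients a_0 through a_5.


Ansatz: y(x) = sum_{n>=0} a_n x^n, so y'(x) = sum_{n>=1} n a_n x^(n-1) and y''(x) = sum_{n>=2} n(n-1) a_n x^(n-2).
Substitute into P(x) y'' + Q(x) y' + R(x) y = 0 with P(x) = 1, Q(x) = 2x - 2, R(x) = -1, and match powers of x.
Initial conditions: a_0 = 3, a_1 = -2.
Setting the coefficient of each power of x to zero and solving order by order (substituting the coefficients already found):
  x^0: 2 a_2 - 2 a_1 - a_0 = 0  ->  2 a_2 = 2 a_1 + a_0 = -1  ->  a_2 = -1/2
  x^1: 6 a_3 - 4 a_2 + a_1 = 0  ->  6 a_3 = 4 a_2 - a_1 = 0  ->  a_3 = 0
  x^2: 12 a_4 - 6 a_3 + 3 a_2 = 0  ->  12 a_4 = 6 a_3 - 3 a_2 = 3/2  ->  a_4 = 1/8
  x^3: 20 a_5 - 8 a_4 + 5 a_3 = 0  ->  20 a_5 = 8 a_4 - 5 a_3 = 1  ->  a_5 = 1/20
Truncated series: y(x) = 3 - 2 x - (1/2) x^2 + (1/8) x^4 + (1/20) x^5 + O(x^6).

a_0 = 3; a_1 = -2; a_2 = -1/2; a_3 = 0; a_4 = 1/8; a_5 = 1/20


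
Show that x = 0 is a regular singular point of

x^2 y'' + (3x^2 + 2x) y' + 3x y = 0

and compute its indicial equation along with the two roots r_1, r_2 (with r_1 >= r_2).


Divide by x^2 to reach normal form y'' + P_1(x) y' + P_2(x) y = 0 with P_1(x) = 3 + 2/x and P_2(x) = 3/x.
x = 0 is a singular point because the y'-coefficient 3 + 2/x has a pole at x = 0 and the y-coefficient 3/x has a pole at x = 0.
It is a regular singular point because x P_1(x) = p(x) = 3x + 2 and x^2 P_2(x) = q(x) = 3x are polynomials, hence analytic at x = 0.
p(0) = 2,  q(0) = 0.
Indicial equation: r(r-1) + p(0) r + q(0) = 0, i.e. r^2 + (p(0) - 1) r + q(0) = 0, i.e. r^2 + 1 r = 0.
Discriminant: (1)^2 - 4(0) = 1, so r = (-1 ± 1)/2.
Solving: r_1 = 0, r_2 = -1.

indicial: r^2 + 1 r = 0; roots r_1 = 0, r_2 = -1


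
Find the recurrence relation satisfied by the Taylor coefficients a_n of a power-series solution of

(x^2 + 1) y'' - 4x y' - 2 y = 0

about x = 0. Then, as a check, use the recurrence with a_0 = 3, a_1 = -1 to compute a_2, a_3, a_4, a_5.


Substitute y = sum_n a_n x^n.
(1 + 1 x^2) y'' contributes (n+2)(n+1) a_{n+2} + n(n-1) a_n at x^n.
-4 x y'(x) contributes -4 n a_n at x^n.
-2 y(x) contributes -2 a_n at x^n.
Matching x^n: (n+2)(n+1) a_{n+2} + (n(n-1) - 4 n - 2) a_n = 0.
Thus a_{n+2} = (-n(n-1) + 4 n + 2) / ((n+1)(n+2)) * a_n.

Check with a_0 = 3, a_1 = -1 (apply the recurrence for n = 0, 1, 2, 3): a_0 = 3, a_1 = -1, a_2 = 3, a_3 = -1, a_4 = 2, a_5 = -2/5.

a_(n+2) = (-n(n-1) + 4 n + 2) / ((n+1)(n+2)) * a_n; check: a_0 = 3, a_1 = -1, a_2 = 3, a_3 = -1, a_4 = 2, a_5 = -2/5


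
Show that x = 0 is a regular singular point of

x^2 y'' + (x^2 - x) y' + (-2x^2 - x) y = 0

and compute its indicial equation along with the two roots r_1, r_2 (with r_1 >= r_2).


Divide by x^2 to reach normal form y'' + P_1(x) y' + P_2(x) y = 0 with P_1(x) = 1 - 1/x and P_2(x) = -2 - 1/x.
x = 0 is a singular point because the y'-coefficient 1 - 1/x has a pole at x = 0 and the y-coefficient -2 - 1/x has a pole at x = 0.
It is a regular singular point because x P_1(x) = p(x) = x - 1 and x^2 P_2(x) = q(x) = -2x^2 - x are polynomials, hence analytic at x = 0.
p(0) = -1,  q(0) = 0.
Indicial equation: r(r-1) + p(0) r + q(0) = 0, i.e. r^2 + (p(0) - 1) r + q(0) = 0, i.e. r^2 - 2 r = 0.
Discriminant: (-2)^2 - 4(0) = 4, so r = (2 ± 2)/2.
Solving: r_1 = 2, r_2 = 0.

indicial: r^2 - 2 r = 0; roots r_1 = 2, r_2 = 0


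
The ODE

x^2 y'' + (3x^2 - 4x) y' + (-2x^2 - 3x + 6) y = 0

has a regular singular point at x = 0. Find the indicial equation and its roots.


Divide by x^2 to reach normal form y'' + P_1(x) y' + P_2(x) y = 0 with P_1(x) = 3 - 4/x and P_2(x) = -2 - 3/x + 6/x^2.
x = 0 is a singular point because the y'-coefficient 3 - 4/x has a pole at x = 0 and the y-coefficient -2 - 3/x + 6/x^2 has a pole at x = 0.
It is a regular singular point because x P_1(x) = p(x) = 3x - 4 and x^2 P_2(x) = q(x) = -2x^2 - 3x + 6 are polynomials, hence analytic at x = 0.
p(0) = -4,  q(0) = 6.
Indicial equation: r(r-1) + p(0) r + q(0) = 0, i.e. r^2 + (p(0) - 1) r + q(0) = 0, i.e. r^2 - 5 r + 6 = 0.
Discriminant: (-5)^2 - 4(6) = 1, so r = (5 ± 1)/2.
Solving: r_1 = 3, r_2 = 2.

indicial: r^2 - 5 r + 6 = 0; roots r_1 = 3, r_2 = 2


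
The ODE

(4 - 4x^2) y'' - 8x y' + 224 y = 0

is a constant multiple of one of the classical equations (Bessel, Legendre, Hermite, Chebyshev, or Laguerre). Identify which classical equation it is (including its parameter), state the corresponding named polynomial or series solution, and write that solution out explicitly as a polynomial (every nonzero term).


All three coefficients share the factor 4; dividing through by 4 gives  (1 - x^2) y'' - 2x y' + 56 y = 0.
This matches the Legendre equation (1 - x^2) y'' - 2x y' + n(n+1) y = 0 (note the -2x y' term) with n(n+1) = 56, so n = 7; the polynomial solution is P_7(x).
With y = sum_k a_k x^k, matching x^k gives (k+2)(k+1) a_{k+2} = [k(k+1) - n(n+1)] a_k = (k - 7)(k + 8) a_k. The right side vanishes at k = 7, so the series with the parity of 7 terminates at degree 7.
Standard normalization (P_n(1) = 1): leading coefficient (2n)!/(2^n (n!)^2) = 87178291200/(128*25401600) = 429/16, so a_7 = 429/16. Work downward with a_k = (k+1)(k+2) a_{k+2} / ((k - 7)(k + 8)):
  a_5 = (6)(7)(429/16) / ((5 - 7)(5 + 8)) = (9009/8)/(-26) = -693/16
  a_3 = (4)(5)(-693/16) / ((3 - 7)(3 + 8)) = (-3465/4)/(-44) = 315/16
  a_1 = (2)(3)(315/16) / ((1 - 7)(1 + 8)) = (945/8)/(-54) = -35/16
Hence P_7(x) = 429 x^7/16 - 693 x^5/16 + 315 x^3/16 - 35 x/16.

P_7(x); series = 429 x^7/16 - 693 x^5/16 + 315 x^3/16 - 35 x/16


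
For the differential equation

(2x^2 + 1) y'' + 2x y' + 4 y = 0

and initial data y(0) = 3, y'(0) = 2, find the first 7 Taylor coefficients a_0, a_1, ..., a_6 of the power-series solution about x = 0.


Ansatz: y(x) = sum_{n>=0} a_n x^n, so y'(x) = sum_{n>=1} n a_n x^(n-1) and y''(x) = sum_{n>=2} n(n-1) a_n x^(n-2).
Substitute into P(x) y'' + Q(x) y' + R(x) y = 0 with P(x) = 2x^2 + 1, Q(x) = 2x, R(x) = 4, and match powers of x.
Initial conditions: a_0 = 3, a_1 = 2.
Setting the coefficient of each power of x to zero and solving order by order (substituting the coefficients already found):
  x^0: 2 a_2 + 4 a_0 = 0  ->  2 a_2 = -4 a_0 = -12  ->  a_2 = -6
  x^1: 6 a_3 + 6 a_1 = 0  ->  6 a_3 = -6 a_1 = -12  ->  a_3 = -2
  x^2: 12 a_4 + 12 a_2 = 0  ->  12 a_4 = -12 a_2 = 72  ->  a_4 = 6
  x^3: 20 a_5 + 22 a_3 = 0  ->  20 a_5 = -22 a_3 = 44  ->  a_5 = 11/5
  x^4: 30 a_6 + 36 a_4 = 0  ->  30 a_6 = -36 a_4 = -216  ->  a_6 = -36/5
Truncated series: y(x) = 3 + 2 x - 6 x^2 - 2 x^3 + 6 x^4 + (11/5) x^5 - (36/5) x^6 + O(x^7).

a_0 = 3; a_1 = 2; a_2 = -6; a_3 = -2; a_4 = 6; a_5 = 11/5; a_6 = -36/5


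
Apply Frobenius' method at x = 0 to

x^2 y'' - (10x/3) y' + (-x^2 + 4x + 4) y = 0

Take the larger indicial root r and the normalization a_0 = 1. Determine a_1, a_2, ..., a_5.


Write in Frobenius form y'' + (p(x)/x) y' + (q(x)/x^2) y = 0:
  p(x) = -10/3,  q(x) = -x^2 + 4x + 4.
Indicial equation: r(r-1) + (-10/3) r + (4) = 0 -> roots r_1 = 3, r_2 = 4/3.
Take r = r_1 = 3. Let y(x) = x^r sum_{n>=0} a_n x^n with a_0 = 1.
Substitute y = x^r sum a_n x^n and match x^{r+n}. The recurrence is
  D(n) a_n + 4 a_{n-1} - 1 a_{n-2} = 0,  where D(n) = (r+n)(r+n-1) + (-10/3)(r+n) + (4).
  a_n = [-4 a_{n-1} + 1 a_{n-2}] / D(n).
Since the indicial polynomial factors as (r - r_1)(r - r_2), D(n) = (r_1 + n - r_1)(r_1 + n - r_2) = n(n + 5/3).
Evaluating step by step (a_0 = 1):
  n = 1: D(1) = 1(1 + 5/3) = 8/3; numerator = -4(1) = -4; a_1 = (-4)/(8/3) = -3/2
  n = 2: D(2) = 2(2 + 5/3) = 22/3; numerator = -4(-3/2) + 1(1) = 7; a_2 = (7)/(22/3) = 21/22
  n = 3: D(3) = 3(3 + 5/3) = 14; numerator = -4(21/22) + 1(-3/2) = -117/22; a_3 = (-117/22)/(14) = -117/308
  n = 4: D(4) = 4(4 + 5/3) = 68/3; numerator = -4(-117/308) + 1(21/22) = 381/154; a_4 = (381/154)/(68/3) = 1143/10472
  n = 5: D(5) = 5(5 + 5/3) = 100/3; numerator = -4(1143/10472) + 1(-117/308) = -4275/5236; a_5 = (-4275/5236)/(100/3) = -513/20944

r = 3; a_0 = 1; a_1 = -3/2; a_2 = 21/22; a_3 = -117/308; a_4 = 1143/10472; a_5 = -513/20944


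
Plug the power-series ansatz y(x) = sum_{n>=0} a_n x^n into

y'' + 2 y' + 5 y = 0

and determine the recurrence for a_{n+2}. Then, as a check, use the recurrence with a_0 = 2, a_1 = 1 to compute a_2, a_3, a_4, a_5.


Substitute y = sum_n a_n x^n.
y''(x) has coefficient (n+2)(n+1) a_{n+2} at x^n;
2 y'(x) has coefficient 2 (n+1) a_{n+1} at x^n;
5 y(x) has coefficient 5 a_n at x^n.
Matching x^n: (n+2)(n+1) a_{n+2} + 2 (n+1) a_{n+1} + 5 a_n = 0.
Thus a_{n+2} = [-2 (n+1) a_{n+1} - 5 a_n] / ((n+1)(n+2)).

Check with a_0 = 2, a_1 = 1 (apply the recurrence for n = 0, 1, 2, 3): a_0 = 2, a_1 = 1, a_2 = -6, a_3 = 19/6, a_4 = 11/12, a_5 = -139/120.

a_(n+2) = [-2 (n+1) a_(n+1) - 5 a_n] / ((n+1)(n+2)); check: a_0 = 2, a_1 = 1, a_2 = -6, a_3 = 19/6, a_4 = 11/12, a_5 = -139/120


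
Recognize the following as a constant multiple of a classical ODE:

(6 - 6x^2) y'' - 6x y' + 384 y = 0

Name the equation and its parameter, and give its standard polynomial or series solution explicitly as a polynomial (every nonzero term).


All three coefficients share the factor 6; dividing through by 6 gives  (1 - x^2) y'' - x y' + 64 y = 0.
This matches the Chebyshev equation (1 - x^2) y'' - x y' + n^2 y = 0 (note the -x y' term, not -2x y') with n^2 = 64, so n = 8; the polynomial solution is T_8(x).
With y = sum_k a_k x^k, matching x^k gives (k+2)(k+1) a_{k+2} = (k^2 - n^2) a_k = (k - 8)(k + 8) a_k. The right side vanishes at k = 8, so the series with the parity of 8 terminates at degree 8.
Standard normalization: leading coefficient of T_n is 2^(n-1), so a_8 = 2^7 = 128. Work downward with a_k = (k+1)(k+2) a_{k+2} / ((k - 8)(k + 8)):
  a_6 = (7)(8)(128) / ((6 - 8)(6 + 8)) = 7168/(-28) = -256
  a_4 = (5)(6)(-256) / ((4 - 8)(4 + 8)) = -7680/(-48) = 160
  a_2 = (3)(4)(160) / ((2 - 8)(2 + 8)) = 1920/(-60) = -32
  a_0 = (1)(2)(-32) / ((0 - 8)(0 + 8)) = -64/(-64) = 1
Hence T_8(x) = 128 x^8 - 256 x^6 + 160 x^4 - 32 x^2 + 1.

T_8(x); series = 128 x^8 - 256 x^6 + 160 x^4 - 32 x^2 + 1


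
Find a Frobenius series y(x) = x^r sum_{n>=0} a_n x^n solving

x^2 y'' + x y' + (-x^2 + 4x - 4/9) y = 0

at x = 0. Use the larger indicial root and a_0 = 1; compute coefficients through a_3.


Write in Frobenius form y'' + (p(x)/x) y' + (q(x)/x^2) y = 0:
  p(x) = 1,  q(x) = -x^2 + 4x - 4/9.
Indicial equation: r(r-1) + (1) r + (-4/9) = 0 -> roots r_1 = 2/3, r_2 = -2/3.
Take r = r_1 = 2/3. Let y(x) = x^r sum_{n>=0} a_n x^n with a_0 = 1.
Substitute y = x^r sum a_n x^n and match x^{r+n}. The recurrence is
  D(n) a_n + 4 a_{n-1} - 1 a_{n-2} = 0,  where D(n) = (r+n)(r+n-1) + (1)(r+n) + (-4/9).
  a_n = [-4 a_{n-1} + 1 a_{n-2}] / D(n).
Since the indicial polynomial factors as (r - r_1)(r - r_2), D(n) = (r_1 + n - r_1)(r_1 + n - r_2) = n(n + 4/3).
Evaluating step by step (a_0 = 1):
  n = 1: D(1) = 1(1 + 4/3) = 7/3; numerator = -4(1) = -4; a_1 = (-4)/(7/3) = -12/7
  n = 2: D(2) = 2(2 + 4/3) = 20/3; numerator = -4(-12/7) + 1(1) = 55/7; a_2 = (55/7)/(20/3) = 33/28
  n = 3: D(3) = 3(3 + 4/3) = 13; numerator = -4(33/28) + 1(-12/7) = -45/7; a_3 = (-45/7)/(13) = -45/91

r = 2/3; a_0 = 1; a_1 = -12/7; a_2 = 33/28; a_3 = -45/91


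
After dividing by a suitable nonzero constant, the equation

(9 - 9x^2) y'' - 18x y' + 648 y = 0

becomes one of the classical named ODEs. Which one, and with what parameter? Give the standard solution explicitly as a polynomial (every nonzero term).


All three coefficients share the factor 9; dividing through by 9 gives  (1 - x^2) y'' - 2x y' + 72 y = 0.
This matches the Legendre equation (1 - x^2) y'' - 2x y' + n(n+1) y = 0 (note the -2x y' term) with n(n+1) = 72, so n = 8; the polynomial solution is P_8(x).
With y = sum_k a_k x^k, matching x^k gives (k+2)(k+1) a_{k+2} = [k(k+1) - n(n+1)] a_k = (k - 8)(k + 9) a_k. The right side vanishes at k = 8, so the series with the parity of 8 terminates at degree 8.
Standard normalization (P_n(1) = 1): leading coefficient (2n)!/(2^n (n!)^2) = 20922789888000/(256*1625702400) = 6435/128, so a_8 = 6435/128. Work downward with a_k = (k+1)(k+2) a_{k+2} / ((k - 8)(k + 9)):
  a_6 = (7)(8)(6435/128) / ((6 - 8)(6 + 9)) = (45045/16)/(-30) = -3003/32
  a_4 = (5)(6)(-3003/32) / ((4 - 8)(4 + 9)) = (-45045/16)/(-52) = 3465/64
  a_2 = (3)(4)(3465/64) / ((2 - 8)(2 + 9)) = (10395/16)/(-66) = -315/32
  a_0 = (1)(2)(-315/32) / ((0 - 8)(0 + 9)) = (-315/16)/(-72) = 35/128
Hence P_8(x) = 6435 x^8/128 - 3003 x^6/32 + 3465 x^4/64 - 315 x^2/32 + 35/128.

P_8(x); series = 6435 x^8/128 - 3003 x^6/32 + 3465 x^4/64 - 315 x^2/32 + 35/128


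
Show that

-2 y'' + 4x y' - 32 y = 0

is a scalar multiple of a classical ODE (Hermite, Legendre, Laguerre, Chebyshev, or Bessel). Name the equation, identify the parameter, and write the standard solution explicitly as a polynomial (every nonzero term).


All three coefficients share the factor -2; dividing through by -2 gives  y'' - 2x y' + 16 y = 0.
This matches the Hermite equation y'' - 2x y' + 2n y = 0 with 2n = 16, so n = 8; the polynomial solution is H_8(x).
With y = sum_k a_k x^k, matching x^k gives (k+2)(k+1) a_{k+2} = 2(k - n) a_k = 2(k - 8) a_k. The right side vanishes at k = 8, so the series with the parity of 8 terminates at degree 8.
Standard normalization: leading coefficient of H_n is 2^n, so a_8 = 2^8 = 256. Work downward with a_k = (k+1)(k+2) a_{k+2} / (2(k - n)):
  a_6 = (7)(8)(256) / (2(6 - 8)) = 14336/(-4) = -3584
  a_4 = (5)(6)(-3584) / (2(4 - 8)) = -107520/(-8) = 13440
  a_2 = (3)(4)(13440) / (2(2 - 8)) = 161280/(-12) = -13440
  a_0 = (1)(2)(-13440) / (2(0 - 8)) = -26880/(-16) = 1680
Hence H_8(x) = 256 x^8 - 3584 x^6 + 13440 x^4 - 13440 x^2 + 1680.

H_8(x); series = 256 x^8 - 3584 x^6 + 13440 x^4 - 13440 x^2 + 1680


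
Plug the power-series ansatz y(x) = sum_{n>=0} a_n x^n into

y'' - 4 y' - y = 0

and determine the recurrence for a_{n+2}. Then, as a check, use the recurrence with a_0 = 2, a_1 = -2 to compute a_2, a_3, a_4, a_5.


Substitute y = sum_n a_n x^n.
y''(x) has coefficient (n+2)(n+1) a_{n+2} at x^n;
-4 y'(x) has coefficient -4 (n+1) a_{n+1} at x^n;
-y(x) has coefficient -1 a_n at x^n.
Matching x^n: (n+2)(n+1) a_{n+2} - 4 (n+1) a_{n+1} - 1 a_n = 0.
Thus a_{n+2} = [4 (n+1) a_{n+1} + 1 a_n] / ((n+1)(n+2)).

Check with a_0 = 2, a_1 = -2 (apply the recurrence for n = 0, 1, 2, 3): a_0 = 2, a_1 = -2, a_2 = -3, a_3 = -13/3, a_4 = -55/12, a_5 = -233/60.

a_(n+2) = [4 (n+1) a_(n+1) + 1 a_n] / ((n+1)(n+2)); check: a_0 = 2, a_1 = -2, a_2 = -3, a_3 = -13/3, a_4 = -55/12, a_5 = -233/60


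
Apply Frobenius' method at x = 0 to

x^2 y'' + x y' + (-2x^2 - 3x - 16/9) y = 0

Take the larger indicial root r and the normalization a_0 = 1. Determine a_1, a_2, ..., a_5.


Write in Frobenius form y'' + (p(x)/x) y' + (q(x)/x^2) y = 0:
  p(x) = 1,  q(x) = -2x^2 - 3x - 16/9.
Indicial equation: r(r-1) + (1) r + (-16/9) = 0 -> roots r_1 = 4/3, r_2 = -4/3.
Take r = r_1 = 4/3. Let y(x) = x^r sum_{n>=0} a_n x^n with a_0 = 1.
Substitute y = x^r sum a_n x^n and match x^{r+n}. The recurrence is
  D(n) a_n - 3 a_{n-1} - 2 a_{n-2} = 0,  where D(n) = (r+n)(r+n-1) + (1)(r+n) + (-16/9).
  a_n = [3 a_{n-1} + 2 a_{n-2}] / D(n).
Since the indicial polynomial factors as (r - r_1)(r - r_2), D(n) = (r_1 + n - r_1)(r_1 + n - r_2) = n(n + 8/3).
Evaluating step by step (a_0 = 1):
  n = 1: D(1) = 1(1 + 8/3) = 11/3; numerator = 3(1) = 3; a_1 = (3)/(11/3) = 9/11
  n = 2: D(2) = 2(2 + 8/3) = 28/3; numerator = 3(9/11) + 2(1) = 49/11; a_2 = (49/11)/(28/3) = 21/44
  n = 3: D(3) = 3(3 + 8/3) = 17; numerator = 3(21/44) + 2(9/11) = 135/44; a_3 = (135/44)/(17) = 135/748
  n = 4: D(4) = 4(4 + 8/3) = 80/3; numerator = 3(135/748) + 2(21/44) = 1119/748; a_4 = (1119/748)/(80/3) = 3357/59840
  n = 5: D(5) = 5(5 + 8/3) = 115/3; numerator = 3(3357/59840) + 2(135/748) = 1863/3520; a_5 = (1863/3520)/(115/3) = 243/17600

r = 4/3; a_0 = 1; a_1 = 9/11; a_2 = 21/44; a_3 = 135/748; a_4 = 3357/59840; a_5 = 243/17600


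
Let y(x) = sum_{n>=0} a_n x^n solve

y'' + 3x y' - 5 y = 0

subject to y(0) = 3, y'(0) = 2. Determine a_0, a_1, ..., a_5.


Ansatz: y(x) = sum_{n>=0} a_n x^n, so y'(x) = sum_{n>=1} n a_n x^(n-1) and y''(x) = sum_{n>=2} n(n-1) a_n x^(n-2).
Substitute into P(x) y'' + Q(x) y' + R(x) y = 0 with P(x) = 1, Q(x) = 3x, R(x) = -5, and match powers of x.
Initial conditions: a_0 = 3, a_1 = 2.
Setting the coefficient of each power of x to zero and solving order by order (substituting the coefficients already found):
  x^0: 2 a_2 - 5 a_0 = 0  ->  2 a_2 = 5 a_0 = 15  ->  a_2 = 15/2
  x^1: 6 a_3 - 2 a_1 = 0  ->  6 a_3 = 2 a_1 = 4  ->  a_3 = 2/3
  x^2: 12 a_4 + a_2 = 0  ->  12 a_4 = -a_2 = -15/2  ->  a_4 = -5/8
  x^3: 20 a_5 + 4 a_3 = 0  ->  20 a_5 = -4 a_3 = -8/3  ->  a_5 = -2/15
Truncated series: y(x) = 3 + 2 x + (15/2) x^2 + (2/3) x^3 - (5/8) x^4 - (2/15) x^5 + O(x^6).

a_0 = 3; a_1 = 2; a_2 = 15/2; a_3 = 2/3; a_4 = -5/8; a_5 = -2/15


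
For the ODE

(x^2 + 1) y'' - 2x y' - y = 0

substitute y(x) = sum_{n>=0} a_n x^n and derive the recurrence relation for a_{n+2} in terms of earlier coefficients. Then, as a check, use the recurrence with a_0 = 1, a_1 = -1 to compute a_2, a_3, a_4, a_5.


Substitute y = sum_n a_n x^n.
(1 + 1 x^2) y'' contributes (n+2)(n+1) a_{n+2} + n(n-1) a_n at x^n.
-2 x y'(x) contributes -2 n a_n at x^n.
-y(x) contributes -1 a_n at x^n.
Matching x^n: (n+2)(n+1) a_{n+2} + (n(n-1) - 2 n - 1) a_n = 0.
Thus a_{n+2} = (-n(n-1) + 2 n + 1) / ((n+1)(n+2)) * a_n.

Check with a_0 = 1, a_1 = -1 (apply the recurrence for n = 0, 1, 2, 3): a_0 = 1, a_1 = -1, a_2 = 1/2, a_3 = -1/2, a_4 = 1/8, a_5 = -1/40.

a_(n+2) = (-n(n-1) + 2 n + 1) / ((n+1)(n+2)) * a_n; check: a_0 = 1, a_1 = -1, a_2 = 1/2, a_3 = -1/2, a_4 = 1/8, a_5 = -1/40


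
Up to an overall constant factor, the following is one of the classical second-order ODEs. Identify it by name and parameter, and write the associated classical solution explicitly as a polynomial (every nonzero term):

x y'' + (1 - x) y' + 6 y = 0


The equation is already in a standard form:  x y'' + (1 - x) y' + 6 y = 0.
This matches the Laguerre equation x y'' + (1 - x) y' + n y = 0 with n = 6; the polynomial solution is L_6(x).
With y = sum_k a_k x^k, matching x^k gives (k+1)k a_{k+1} + (k+1) a_{k+1} - k a_k + n a_k = 0, i.e. (k+1)^2 a_{k+1} = (k - n) a_k = (k - 6) a_k. The right side vanishes at k = 6, so the series terminates at degree 6.
Standard normalization L_n(0) = 1 gives a_0 = 1. Work upward with a_{k+1} = (k - 6) a_k / (k+1)^2:
  a_1 = (0 - 6)(1) / 1^2 = -6/1 = -6
  a_2 = (1 - 6)(-6) / 2^2 = 30/4 = 15/2
  a_3 = (2 - 6)(15/2) / 3^2 = -30/9 = -10/3
  a_4 = (3 - 6)(-10/3) / 4^2 = 10/16 = 5/8
  a_5 = (4 - 6)(5/8) / 5^2 = (-5/4)/25 = -1/20
  a_6 = (5 - 6)(-1/20) / 6^2 = (1/20)/36 = 1/720
Hence L_6(x) = x^6/720 - x^5/20 + 5 x^4/8 - 10 x^3/3 + 15 x^2/2 - 6 x + 1.

L_6(x); series = x^6/720 - x^5/20 + 5 x^4/8 - 10 x^3/3 + 15 x^2/2 - 6 x + 1


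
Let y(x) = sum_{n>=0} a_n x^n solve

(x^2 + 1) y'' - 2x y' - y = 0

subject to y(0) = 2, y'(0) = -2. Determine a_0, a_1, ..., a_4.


Ansatz: y(x) = sum_{n>=0} a_n x^n, so y'(x) = sum_{n>=1} n a_n x^(n-1) and y''(x) = sum_{n>=2} n(n-1) a_n x^(n-2).
Substitute into P(x) y'' + Q(x) y' + R(x) y = 0 with P(x) = x^2 + 1, Q(x) = -2x, R(x) = -1, and match powers of x.
Initial conditions: a_0 = 2, a_1 = -2.
Setting the coefficient of each power of x to zero and solving order by order (substituting the coefficients already found):
  x^0: 2 a_2 - a_0 = 0  ->  2 a_2 = a_0 = 2  ->  a_2 = 1
  x^1: 6 a_3 - 3 a_1 = 0  ->  6 a_3 = 3 a_1 = -6  ->  a_3 = -1
  x^2: 12 a_4 - 3 a_2 = 0  ->  12 a_4 = 3 a_2 = 3  ->  a_4 = 1/4
Truncated series: y(x) = 2 - 2 x + x^2 - x^3 + (1/4) x^4 + O(x^5).

a_0 = 2; a_1 = -2; a_2 = 1; a_3 = -1; a_4 = 1/4


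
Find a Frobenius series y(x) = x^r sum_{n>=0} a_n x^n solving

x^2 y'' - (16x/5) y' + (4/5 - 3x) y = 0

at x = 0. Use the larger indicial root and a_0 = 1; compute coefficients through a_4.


Write in Frobenius form y'' + (p(x)/x) y' + (q(x)/x^2) y = 0:
  p(x) = -16/5,  q(x) = 4/5 - 3x.
Indicial equation: r(r-1) + (-16/5) r + (4/5) = 0 -> roots r_1 = 4, r_2 = 1/5.
Take r = r_1 = 4. Let y(x) = x^r sum_{n>=0} a_n x^n with a_0 = 1.
Substitute y = x^r sum a_n x^n and match x^{r+n}. The recurrence is
  D(n) a_n - 3 a_{n-1} = 0,  where D(n) = (r+n)(r+n-1) + (-16/5)(r+n) + (4/5).
  a_n = 3 / D(n) * a_{n-1}.
Since the indicial polynomial factors as (r - r_1)(r - r_2), D(n) = (r_1 + n - r_1)(r_1 + n - r_2) = n(n + 19/5).
Evaluating step by step (a_0 = 1):
  n = 1: D(1) = 1(1 + 19/5) = 24/5; numerator = 3(1) = 3; a_1 = (3)/(24/5) = 5/8
  n = 2: D(2) = 2(2 + 19/5) = 58/5; numerator = 3(5/8) = 15/8; a_2 = (15/8)/(58/5) = 75/464
  n = 3: D(3) = 3(3 + 19/5) = 102/5; numerator = 3(75/464) = 225/464; a_3 = (225/464)/(102/5) = 375/15776
  n = 4: D(4) = 4(4 + 19/5) = 156/5; numerator = 3(375/15776) = 1125/15776; a_4 = (1125/15776)/(156/5) = 1875/820352

r = 4; a_0 = 1; a_1 = 5/8; a_2 = 75/464; a_3 = 375/15776; a_4 = 1875/820352


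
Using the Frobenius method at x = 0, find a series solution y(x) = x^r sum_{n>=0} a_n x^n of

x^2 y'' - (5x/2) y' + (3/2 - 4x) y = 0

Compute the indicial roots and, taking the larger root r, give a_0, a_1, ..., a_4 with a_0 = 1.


Write in Frobenius form y'' + (p(x)/x) y' + (q(x)/x^2) y = 0:
  p(x) = -5/2,  q(x) = 3/2 - 4x.
Indicial equation: r(r-1) + (-5/2) r + (3/2) = 0 -> roots r_1 = 3, r_2 = 1/2.
Take r = r_1 = 3. Let y(x) = x^r sum_{n>=0} a_n x^n with a_0 = 1.
Substitute y = x^r sum a_n x^n and match x^{r+n}. The recurrence is
  D(n) a_n - 4 a_{n-1} = 0,  where D(n) = (r+n)(r+n-1) + (-5/2)(r+n) + (3/2).
  a_n = 4 / D(n) * a_{n-1}.
Since the indicial polynomial factors as (r - r_1)(r - r_2), D(n) = (r_1 + n - r_1)(r_1 + n - r_2) = n(n + 5/2).
Evaluating step by step (a_0 = 1):
  n = 1: D(1) = 1(1 + 5/2) = 7/2; numerator = 4(1) = 4; a_1 = (4)/(7/2) = 8/7
  n = 2: D(2) = 2(2 + 5/2) = 9; numerator = 4(8/7) = 32/7; a_2 = (32/7)/(9) = 32/63
  n = 3: D(3) = 3(3 + 5/2) = 33/2; numerator = 4(32/63) = 128/63; a_3 = (128/63)/(33/2) = 256/2079
  n = 4: D(4) = 4(4 + 5/2) = 26; numerator = 4(256/2079) = 1024/2079; a_4 = (1024/2079)/(26) = 512/27027

r = 3; a_0 = 1; a_1 = 8/7; a_2 = 32/63; a_3 = 256/2079; a_4 = 512/27027


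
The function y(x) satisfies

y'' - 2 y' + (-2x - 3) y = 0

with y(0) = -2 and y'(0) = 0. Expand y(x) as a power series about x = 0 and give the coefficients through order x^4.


Ansatz: y(x) = sum_{n>=0} a_n x^n, so y'(x) = sum_{n>=1} n a_n x^(n-1) and y''(x) = sum_{n>=2} n(n-1) a_n x^(n-2).
Substitute into P(x) y'' + Q(x) y' + R(x) y = 0 with P(x) = 1, Q(x) = -2, R(x) = -2x - 3, and match powers of x.
Initial conditions: a_0 = -2, a_1 = 0.
Setting the coefficient of each power of x to zero and solving order by order (substituting the coefficients already found):
  x^0: 2 a_2 - 2 a_1 - 3 a_0 = 0  ->  2 a_2 = 2 a_1 + 3 a_0 = -6  ->  a_2 = -3
  x^1: 6 a_3 - 4 a_2 - 3 a_1 - 2 a_0 = 0  ->  6 a_3 = 4 a_2 + 3 a_1 + 2 a_0 = -16  ->  a_3 = -8/3
  x^2: 12 a_4 - 6 a_3 - 3 a_2 - 2 a_1 = 0  ->  12 a_4 = 6 a_3 + 3 a_2 + 2 a_1 = -25  ->  a_4 = -25/12
Truncated series: y(x) = -2 - 3 x^2 - (8/3) x^3 - (25/12) x^4 + O(x^5).

a_0 = -2; a_1 = 0; a_2 = -3; a_3 = -8/3; a_4 = -25/12


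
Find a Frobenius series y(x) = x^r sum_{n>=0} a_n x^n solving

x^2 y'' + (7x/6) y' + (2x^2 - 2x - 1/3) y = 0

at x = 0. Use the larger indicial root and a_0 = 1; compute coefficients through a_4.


Write in Frobenius form y'' + (p(x)/x) y' + (q(x)/x^2) y = 0:
  p(x) = 7/6,  q(x) = 2x^2 - 2x - 1/3.
Indicial equation: r(r-1) + (7/6) r + (-1/3) = 0 -> roots r_1 = 1/2, r_2 = -2/3.
Take r = r_1 = 1/2. Let y(x) = x^r sum_{n>=0} a_n x^n with a_0 = 1.
Substitute y = x^r sum a_n x^n and match x^{r+n}. The recurrence is
  D(n) a_n - 2 a_{n-1} + 2 a_{n-2} = 0,  where D(n) = (r+n)(r+n-1) + (7/6)(r+n) + (-1/3).
  a_n = [2 a_{n-1} - 2 a_{n-2}] / D(n).
Since the indicial polynomial factors as (r - r_1)(r - r_2), D(n) = (r_1 + n - r_1)(r_1 + n - r_2) = n(n + 7/6).
Evaluating step by step (a_0 = 1):
  n = 1: D(1) = 1(1 + 7/6) = 13/6; numerator = 2(1) = 2; a_1 = (2)/(13/6) = 12/13
  n = 2: D(2) = 2(2 + 7/6) = 19/3; numerator = 2(12/13) - 2(1) = -2/13; a_2 = (-2/13)/(19/3) = -6/247
  n = 3: D(3) = 3(3 + 7/6) = 25/2; numerator = 2(-6/247) - 2(12/13) = -36/19; a_3 = (-36/19)/(25/2) = -72/475
  n = 4: D(4) = 4(4 + 7/6) = 62/3; numerator = 2(-72/475) - 2(-6/247) = -1572/6175; a_4 = (-1572/6175)/(62/3) = -2358/191425

r = 1/2; a_0 = 1; a_1 = 12/13; a_2 = -6/247; a_3 = -72/475; a_4 = -2358/191425


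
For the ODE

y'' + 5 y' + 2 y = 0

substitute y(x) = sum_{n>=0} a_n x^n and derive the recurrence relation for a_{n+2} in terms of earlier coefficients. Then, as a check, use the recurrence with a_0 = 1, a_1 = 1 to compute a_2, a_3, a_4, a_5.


Substitute y = sum_n a_n x^n.
y''(x) has coefficient (n+2)(n+1) a_{n+2} at x^n;
5 y'(x) has coefficient 5 (n+1) a_{n+1} at x^n;
2 y(x) has coefficient 2 a_n at x^n.
Matching x^n: (n+2)(n+1) a_{n+2} + 5 (n+1) a_{n+1} + 2 a_n = 0.
Thus a_{n+2} = [-5 (n+1) a_{n+1} - 2 a_n] / ((n+1)(n+2)).

Check with a_0 = 1, a_1 = 1 (apply the recurrence for n = 0, 1, 2, 3): a_0 = 1, a_1 = 1, a_2 = -7/2, a_3 = 11/2, a_4 = -151/24, a_5 = 689/120.

a_(n+2) = [-5 (n+1) a_(n+1) - 2 a_n] / ((n+1)(n+2)); check: a_0 = 1, a_1 = 1, a_2 = -7/2, a_3 = 11/2, a_4 = -151/24, a_5 = 689/120


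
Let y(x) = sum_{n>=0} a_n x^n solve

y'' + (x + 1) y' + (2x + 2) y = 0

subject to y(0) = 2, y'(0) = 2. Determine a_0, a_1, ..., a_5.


Ansatz: y(x) = sum_{n>=0} a_n x^n, so y'(x) = sum_{n>=1} n a_n x^(n-1) and y''(x) = sum_{n>=2} n(n-1) a_n x^(n-2).
Substitute into P(x) y'' + Q(x) y' + R(x) y = 0 with P(x) = 1, Q(x) = x + 1, R(x) = 2x + 2, and match powers of x.
Initial conditions: a_0 = 2, a_1 = 2.
Setting the coefficient of each power of x to zero and solving order by order (substituting the coefficients already found):
  x^0: 2 a_2 + a_1 + 2 a_0 = 0  ->  2 a_2 = -a_1 - 2 a_0 = -6  ->  a_2 = -3
  x^1: 6 a_3 + 2 a_2 + 3 a_1 + 2 a_0 = 0  ->  6 a_3 = -2 a_2 - 3 a_1 - 2 a_0 = -4  ->  a_3 = -2/3
  x^2: 12 a_4 + 3 a_3 + 4 a_2 + 2 a_1 = 0  ->  12 a_4 = -3 a_3 - 4 a_2 - 2 a_1 = 10  ->  a_4 = 5/6
  x^3: 20 a_5 + 4 a_4 + 5 a_3 + 2 a_2 = 0  ->  20 a_5 = -4 a_4 - 5 a_3 - 2 a_2 = 6  ->  a_5 = 3/10
Truncated series: y(x) = 2 + 2 x - 3 x^2 - (2/3) x^3 + (5/6) x^4 + (3/10) x^5 + O(x^6).

a_0 = 2; a_1 = 2; a_2 = -3; a_3 = -2/3; a_4 = 5/6; a_5 = 3/10


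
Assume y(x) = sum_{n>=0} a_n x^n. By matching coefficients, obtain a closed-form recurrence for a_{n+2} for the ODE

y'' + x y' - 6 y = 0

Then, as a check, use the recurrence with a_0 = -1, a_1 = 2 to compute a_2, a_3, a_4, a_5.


Substitute y = sum_n a_n x^n.
y''(x) has coefficient (n+2)(n+1) a_{n+2} at x^n;
x y'(x) has coefficient n a_n at x^n (shift);
-6 y(x) has coefficient -6 a_n at x^n.
Matching x^n: (n+2)(n+1) a_{n+2} + (n - 6) a_n = 0.
Thus a_{n+2} = (-n + 6) / ((n+1)(n+2)) * a_n.

Check with a_0 = -1, a_1 = 2 (apply the recurrence for n = 0, 1, 2, 3): a_0 = -1, a_1 = 2, a_2 = -3, a_3 = 5/3, a_4 = -1, a_5 = 1/4.

a_(n+2) = (-n + 6) / ((n+1)(n+2)) * a_n; check: a_0 = -1, a_1 = 2, a_2 = -3, a_3 = 5/3, a_4 = -1, a_5 = 1/4


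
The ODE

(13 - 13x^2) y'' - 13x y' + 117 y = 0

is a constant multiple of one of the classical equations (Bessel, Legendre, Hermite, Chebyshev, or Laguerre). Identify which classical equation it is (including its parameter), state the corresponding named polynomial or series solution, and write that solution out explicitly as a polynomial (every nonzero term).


All three coefficients share the factor 13; dividing through by 13 gives  (1 - x^2) y'' - x y' + 9 y = 0.
This matches the Chebyshev equation (1 - x^2) y'' - x y' + n^2 y = 0 (note the -x y' term, not -2x y') with n^2 = 9, so n = 3; the polynomial solution is T_3(x).
With y = sum_k a_k x^k, matching x^k gives (k+2)(k+1) a_{k+2} = (k^2 - n^2) a_k = (k - 3)(k + 3) a_k. The right side vanishes at k = 3, so the series with the parity of 3 terminates at degree 3.
Standard normalization: leading coefficient of T_n is 2^(n-1), so a_3 = 2^2 = 4. Work downward with a_k = (k+1)(k+2) a_{k+2} / ((k - 3)(k + 3)):
  a_1 = (2)(3)(4) / ((1 - 3)(1 + 3)) = 24/(-8) = -3
Hence T_3(x) = 4 x^3 - 3 x.

T_3(x); series = 4 x^3 - 3 x


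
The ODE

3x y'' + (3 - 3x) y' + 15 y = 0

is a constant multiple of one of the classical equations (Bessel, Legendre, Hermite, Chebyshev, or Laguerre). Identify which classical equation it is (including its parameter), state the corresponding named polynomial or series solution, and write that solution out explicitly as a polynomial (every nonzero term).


All three coefficients share the factor 3; dividing through by 3 gives  x y'' + (1 - x) y' + 5 y = 0.
This matches the Laguerre equation x y'' + (1 - x) y' + n y = 0 with n = 5; the polynomial solution is L_5(x).
With y = sum_k a_k x^k, matching x^k gives (k+1)k a_{k+1} + (k+1) a_{k+1} - k a_k + n a_k = 0, i.e. (k+1)^2 a_{k+1} = (k - n) a_k = (k - 5) a_k. The right side vanishes at k = 5, so the series terminates at degree 5.
Standard normalization L_n(0) = 1 gives a_0 = 1. Work upward with a_{k+1} = (k - 5) a_k / (k+1)^2:
  a_1 = (0 - 5)(1) / 1^2 = -5/1 = -5
  a_2 = (1 - 5)(-5) / 2^2 = 20/4 = 5
  a_3 = (2 - 5)(5) / 3^2 = -15/9 = -5/3
  a_4 = (3 - 5)(-5/3) / 4^2 = (10/3)/16 = 5/24
  a_5 = (4 - 5)(5/24) / 5^2 = (-5/24)/25 = -1/120
Hence L_5(x) = -x^5/120 + 5 x^4/24 - 5 x^3/3 + 5 x^2 - 5 x + 1.

L_5(x); series = -x^5/120 + 5 x^4/24 - 5 x^3/3 + 5 x^2 - 5 x + 1


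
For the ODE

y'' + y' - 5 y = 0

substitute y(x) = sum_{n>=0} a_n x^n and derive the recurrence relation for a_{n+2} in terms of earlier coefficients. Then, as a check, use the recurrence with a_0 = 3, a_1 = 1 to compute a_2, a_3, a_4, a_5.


Substitute y = sum_n a_n x^n.
y''(x) has coefficient (n+2)(n+1) a_{n+2} at x^n;
y'(x) has coefficient (n+1) a_{n+1} at x^n;
-5 y(x) has coefficient -5 a_n at x^n.
Matching x^n: (n+2)(n+1) a_{n+2} + (n+1) a_{n+1} - 5 a_n = 0.
Thus a_{n+2} = [-(n+1) a_{n+1} + 5 a_n] / ((n+1)(n+2)).

Check with a_0 = 3, a_1 = 1 (apply the recurrence for n = 0, 1, 2, 3): a_0 = 3, a_1 = 1, a_2 = 7, a_3 = -3/2, a_4 = 79/24, a_5 = -31/30.

a_(n+2) = [-(n+1) a_(n+1) + 5 a_n] / ((n+1)(n+2)); check: a_0 = 3, a_1 = 1, a_2 = 7, a_3 = -3/2, a_4 = 79/24, a_5 = -31/30


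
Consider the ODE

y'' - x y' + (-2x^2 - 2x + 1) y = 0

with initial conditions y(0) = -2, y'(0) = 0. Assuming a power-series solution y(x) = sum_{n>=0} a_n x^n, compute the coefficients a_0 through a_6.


Ansatz: y(x) = sum_{n>=0} a_n x^n, so y'(x) = sum_{n>=1} n a_n x^(n-1) and y''(x) = sum_{n>=2} n(n-1) a_n x^(n-2).
Substitute into P(x) y'' + Q(x) y' + R(x) y = 0 with P(x) = 1, Q(x) = -x, R(x) = -2x^2 - 2x + 1, and match powers of x.
Initial conditions: a_0 = -2, a_1 = 0.
Setting the coefficient of each power of x to zero and solving order by order (substituting the coefficients already found):
  x^0: 2 a_2 + a_0 = 0  ->  2 a_2 = -a_0 = 2  ->  a_2 = 1
  x^1: 6 a_3 - 2 a_0 = 0  ->  6 a_3 = 2 a_0 = -4  ->  a_3 = -2/3
  x^2: 12 a_4 - a_2 - 2 a_1 - 2 a_0 = 0  ->  12 a_4 = a_2 + 2 a_1 + 2 a_0 = -3  ->  a_4 = -1/4
  x^3: 20 a_5 - 2 a_3 - 2 a_2 - 2 a_1 = 0  ->  20 a_5 = 2 a_3 + 2 a_2 + 2 a_1 = 2/3  ->  a_5 = 1/30
  x^4: 30 a_6 - 3 a_4 - 2 a_3 - 2 a_2 = 0  ->  30 a_6 = 3 a_4 + 2 a_3 + 2 a_2 = -1/12  ->  a_6 = -1/360
Truncated series: y(x) = -2 + x^2 - (2/3) x^3 - (1/4) x^4 + (1/30) x^5 - (1/360) x^6 + O(x^7).

a_0 = -2; a_1 = 0; a_2 = 1; a_3 = -2/3; a_4 = -1/4; a_5 = 1/30; a_6 = -1/360


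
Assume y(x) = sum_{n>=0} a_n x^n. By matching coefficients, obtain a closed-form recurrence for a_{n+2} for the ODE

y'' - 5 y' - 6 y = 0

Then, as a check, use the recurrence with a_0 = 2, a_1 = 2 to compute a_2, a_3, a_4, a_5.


Substitute y = sum_n a_n x^n.
y''(x) has coefficient (n+2)(n+1) a_{n+2} at x^n;
-5 y'(x) has coefficient -5 (n+1) a_{n+1} at x^n;
-6 y(x) has coefficient -6 a_n at x^n.
Matching x^n: (n+2)(n+1) a_{n+2} - 5 (n+1) a_{n+1} - 6 a_n = 0.
Thus a_{n+2} = [5 (n+1) a_{n+1} + 6 a_n] / ((n+1)(n+2)).

Check with a_0 = 2, a_1 = 2 (apply the recurrence for n = 0, 1, 2, 3): a_0 = 2, a_1 = 2, a_2 = 11, a_3 = 61/3, a_4 = 371/12, a_5 = 2221/60.

a_(n+2) = [5 (n+1) a_(n+1) + 6 a_n] / ((n+1)(n+2)); check: a_0 = 2, a_1 = 2, a_2 = 11, a_3 = 61/3, a_4 = 371/12, a_5 = 2221/60


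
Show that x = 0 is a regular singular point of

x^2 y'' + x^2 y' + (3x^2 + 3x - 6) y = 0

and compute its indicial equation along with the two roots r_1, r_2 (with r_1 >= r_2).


Divide by x^2 to reach normal form y'' + P_1(x) y' + P_2(x) y = 0 with P_1(x) = 1 and P_2(x) = 3 + 3/x - 6/x^2.
x = 0 is a singular point because the y-coefficient 3 + 3/x - 6/x^2 has a pole at x = 0.
It is a regular singular point because x P_1(x) = p(x) = x and x^2 P_2(x) = q(x) = 3x^2 + 3x - 6 are polynomials, hence analytic at x = 0.
p(0) = 0,  q(0) = -6.
Indicial equation: r(r-1) + p(0) r + q(0) = 0, i.e. r^2 + (p(0) - 1) r + q(0) = 0, i.e. r^2 - 1 r - 6 = 0.
Discriminant: (-1)^2 - 4(-6) = 25, so r = (1 ± 5)/2.
Solving: r_1 = 3, r_2 = -2.

indicial: r^2 - 1 r - 6 = 0; roots r_1 = 3, r_2 = -2


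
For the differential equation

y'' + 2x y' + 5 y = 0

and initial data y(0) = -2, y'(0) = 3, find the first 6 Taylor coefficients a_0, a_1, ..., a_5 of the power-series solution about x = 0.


Ansatz: y(x) = sum_{n>=0} a_n x^n, so y'(x) = sum_{n>=1} n a_n x^(n-1) and y''(x) = sum_{n>=2} n(n-1) a_n x^(n-2).
Substitute into P(x) y'' + Q(x) y' + R(x) y = 0 with P(x) = 1, Q(x) = 2x, R(x) = 5, and match powers of x.
Initial conditions: a_0 = -2, a_1 = 3.
Setting the coefficient of each power of x to zero and solving order by order (substituting the coefficients already found):
  x^0: 2 a_2 + 5 a_0 = 0  ->  2 a_2 = -5 a_0 = 10  ->  a_2 = 5
  x^1: 6 a_3 + 7 a_1 = 0  ->  6 a_3 = -7 a_1 = -21  ->  a_3 = -7/2
  x^2: 12 a_4 + 9 a_2 = 0  ->  12 a_4 = -9 a_2 = -45  ->  a_4 = -15/4
  x^3: 20 a_5 + 11 a_3 = 0  ->  20 a_5 = -11 a_3 = 77/2  ->  a_5 = 77/40
Truncated series: y(x) = -2 + 3 x + 5 x^2 - (7/2) x^3 - (15/4) x^4 + (77/40) x^5 + O(x^6).

a_0 = -2; a_1 = 3; a_2 = 5; a_3 = -7/2; a_4 = -15/4; a_5 = 77/40


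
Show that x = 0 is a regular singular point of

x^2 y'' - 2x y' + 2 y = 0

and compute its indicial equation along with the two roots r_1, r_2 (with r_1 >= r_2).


Divide by x^2 to reach normal form y'' + P_1(x) y' + P_2(x) y = 0 with P_1(x) = -2/x and P_2(x) = 2/x^2.
x = 0 is a singular point because the y'-coefficient -2/x has a pole at x = 0 and the y-coefficient 2/x^2 has a pole at x = 0.
It is a regular singular point because x P_1(x) = p(x) = -2 and x^2 P_2(x) = q(x) = 2 are polynomials, hence analytic at x = 0.
p(0) = -2,  q(0) = 2.
Indicial equation: r(r-1) + p(0) r + q(0) = 0, i.e. r^2 + (p(0) - 1) r + q(0) = 0, i.e. r^2 - 3 r + 2 = 0.
Discriminant: (-3)^2 - 4(2) = 1, so r = (3 ± 1)/2.
Solving: r_1 = 2, r_2 = 1.

indicial: r^2 - 3 r + 2 = 0; roots r_1 = 2, r_2 = 1


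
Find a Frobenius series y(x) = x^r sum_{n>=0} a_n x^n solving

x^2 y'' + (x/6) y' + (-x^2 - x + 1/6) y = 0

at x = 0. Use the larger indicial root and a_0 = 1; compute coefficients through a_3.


Write in Frobenius form y'' + (p(x)/x) y' + (q(x)/x^2) y = 0:
  p(x) = 1/6,  q(x) = -x^2 - x + 1/6.
Indicial equation: r(r-1) + (1/6) r + (1/6) = 0 -> roots r_1 = 1/2, r_2 = 1/3.
Take r = r_1 = 1/2. Let y(x) = x^r sum_{n>=0} a_n x^n with a_0 = 1.
Substitute y = x^r sum a_n x^n and match x^{r+n}. The recurrence is
  D(n) a_n - 1 a_{n-1} - 1 a_{n-2} = 0,  where D(n) = (r+n)(r+n-1) + (1/6)(r+n) + (1/6).
  a_n = [1 a_{n-1} + 1 a_{n-2}] / D(n).
Since the indicial polynomial factors as (r - r_1)(r - r_2), D(n) = (r_1 + n - r_1)(r_1 + n - r_2) = n(n + 1/6).
Evaluating step by step (a_0 = 1):
  n = 1: D(1) = 1(1 + 1/6) = 7/6; numerator = 1(1) = 1; a_1 = (1)/(7/6) = 6/7
  n = 2: D(2) = 2(2 + 1/6) = 13/3; numerator = 1(6/7) + 1(1) = 13/7; a_2 = (13/7)/(13/3) = 3/7
  n = 3: D(3) = 3(3 + 1/6) = 19/2; numerator = 1(3/7) + 1(6/7) = 9/7; a_3 = (9/7)/(19/2) = 18/133

r = 1/2; a_0 = 1; a_1 = 6/7; a_2 = 3/7; a_3 = 18/133
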